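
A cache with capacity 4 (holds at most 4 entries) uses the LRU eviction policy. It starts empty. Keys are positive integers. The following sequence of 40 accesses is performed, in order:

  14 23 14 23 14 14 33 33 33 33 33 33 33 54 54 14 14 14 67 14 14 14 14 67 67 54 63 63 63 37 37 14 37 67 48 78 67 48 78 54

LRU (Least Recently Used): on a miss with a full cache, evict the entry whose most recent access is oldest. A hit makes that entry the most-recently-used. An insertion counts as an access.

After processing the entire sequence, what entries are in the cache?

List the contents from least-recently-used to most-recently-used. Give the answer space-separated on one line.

Answer: 67 48 78 54

Derivation:
LRU simulation (capacity=4):
  1. access 14: MISS. Cache (LRU->MRU): [14]
  2. access 23: MISS. Cache (LRU->MRU): [14 23]
  3. access 14: HIT. Cache (LRU->MRU): [23 14]
  4. access 23: HIT. Cache (LRU->MRU): [14 23]
  5. access 14: HIT. Cache (LRU->MRU): [23 14]
  6. access 14: HIT. Cache (LRU->MRU): [23 14]
  7. access 33: MISS. Cache (LRU->MRU): [23 14 33]
  8. access 33: HIT. Cache (LRU->MRU): [23 14 33]
  9. access 33: HIT. Cache (LRU->MRU): [23 14 33]
  10. access 33: HIT. Cache (LRU->MRU): [23 14 33]
  11. access 33: HIT. Cache (LRU->MRU): [23 14 33]
  12. access 33: HIT. Cache (LRU->MRU): [23 14 33]
  13. access 33: HIT. Cache (LRU->MRU): [23 14 33]
  14. access 54: MISS. Cache (LRU->MRU): [23 14 33 54]
  15. access 54: HIT. Cache (LRU->MRU): [23 14 33 54]
  16. access 14: HIT. Cache (LRU->MRU): [23 33 54 14]
  17. access 14: HIT. Cache (LRU->MRU): [23 33 54 14]
  18. access 14: HIT. Cache (LRU->MRU): [23 33 54 14]
  19. access 67: MISS, evict 23. Cache (LRU->MRU): [33 54 14 67]
  20. access 14: HIT. Cache (LRU->MRU): [33 54 67 14]
  21. access 14: HIT. Cache (LRU->MRU): [33 54 67 14]
  22. access 14: HIT. Cache (LRU->MRU): [33 54 67 14]
  23. access 14: HIT. Cache (LRU->MRU): [33 54 67 14]
  24. access 67: HIT. Cache (LRU->MRU): [33 54 14 67]
  25. access 67: HIT. Cache (LRU->MRU): [33 54 14 67]
  26. access 54: HIT. Cache (LRU->MRU): [33 14 67 54]
  27. access 63: MISS, evict 33. Cache (LRU->MRU): [14 67 54 63]
  28. access 63: HIT. Cache (LRU->MRU): [14 67 54 63]
  29. access 63: HIT. Cache (LRU->MRU): [14 67 54 63]
  30. access 37: MISS, evict 14. Cache (LRU->MRU): [67 54 63 37]
  31. access 37: HIT. Cache (LRU->MRU): [67 54 63 37]
  32. access 14: MISS, evict 67. Cache (LRU->MRU): [54 63 37 14]
  33. access 37: HIT. Cache (LRU->MRU): [54 63 14 37]
  34. access 67: MISS, evict 54. Cache (LRU->MRU): [63 14 37 67]
  35. access 48: MISS, evict 63. Cache (LRU->MRU): [14 37 67 48]
  36. access 78: MISS, evict 14. Cache (LRU->MRU): [37 67 48 78]
  37. access 67: HIT. Cache (LRU->MRU): [37 48 78 67]
  38. access 48: HIT. Cache (LRU->MRU): [37 78 67 48]
  39. access 78: HIT. Cache (LRU->MRU): [37 67 48 78]
  40. access 54: MISS, evict 37. Cache (LRU->MRU): [67 48 78 54]
Total: 28 hits, 12 misses, 8 evictions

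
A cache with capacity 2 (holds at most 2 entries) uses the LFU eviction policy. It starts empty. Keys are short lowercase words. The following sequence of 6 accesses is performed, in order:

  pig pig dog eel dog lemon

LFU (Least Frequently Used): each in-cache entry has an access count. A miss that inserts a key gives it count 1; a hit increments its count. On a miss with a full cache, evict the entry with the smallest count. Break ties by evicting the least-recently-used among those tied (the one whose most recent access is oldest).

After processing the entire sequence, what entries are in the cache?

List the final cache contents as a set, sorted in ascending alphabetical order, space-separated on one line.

Answer: lemon pig

Derivation:
LFU simulation (capacity=2):
  1. access pig: MISS. Cache: [pig(c=1)]
  2. access pig: HIT, count now 2. Cache: [pig(c=2)]
  3. access dog: MISS. Cache: [dog(c=1) pig(c=2)]
  4. access eel: MISS, evict dog(c=1). Cache: [eel(c=1) pig(c=2)]
  5. access dog: MISS, evict eel(c=1). Cache: [dog(c=1) pig(c=2)]
  6. access lemon: MISS, evict dog(c=1). Cache: [lemon(c=1) pig(c=2)]
Total: 1 hits, 5 misses, 3 evictions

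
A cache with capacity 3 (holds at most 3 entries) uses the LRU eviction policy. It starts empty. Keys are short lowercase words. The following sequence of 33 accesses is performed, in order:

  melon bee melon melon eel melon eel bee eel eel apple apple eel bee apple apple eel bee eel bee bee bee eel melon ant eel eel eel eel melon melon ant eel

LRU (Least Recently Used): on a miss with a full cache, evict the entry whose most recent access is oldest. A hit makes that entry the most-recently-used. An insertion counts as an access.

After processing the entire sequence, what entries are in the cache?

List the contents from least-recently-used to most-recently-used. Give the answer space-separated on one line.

LRU simulation (capacity=3):
  1. access melon: MISS. Cache (LRU->MRU): [melon]
  2. access bee: MISS. Cache (LRU->MRU): [melon bee]
  3. access melon: HIT. Cache (LRU->MRU): [bee melon]
  4. access melon: HIT. Cache (LRU->MRU): [bee melon]
  5. access eel: MISS. Cache (LRU->MRU): [bee melon eel]
  6. access melon: HIT. Cache (LRU->MRU): [bee eel melon]
  7. access eel: HIT. Cache (LRU->MRU): [bee melon eel]
  8. access bee: HIT. Cache (LRU->MRU): [melon eel bee]
  9. access eel: HIT. Cache (LRU->MRU): [melon bee eel]
  10. access eel: HIT. Cache (LRU->MRU): [melon bee eel]
  11. access apple: MISS, evict melon. Cache (LRU->MRU): [bee eel apple]
  12. access apple: HIT. Cache (LRU->MRU): [bee eel apple]
  13. access eel: HIT. Cache (LRU->MRU): [bee apple eel]
  14. access bee: HIT. Cache (LRU->MRU): [apple eel bee]
  15. access apple: HIT. Cache (LRU->MRU): [eel bee apple]
  16. access apple: HIT. Cache (LRU->MRU): [eel bee apple]
  17. access eel: HIT. Cache (LRU->MRU): [bee apple eel]
  18. access bee: HIT. Cache (LRU->MRU): [apple eel bee]
  19. access eel: HIT. Cache (LRU->MRU): [apple bee eel]
  20. access bee: HIT. Cache (LRU->MRU): [apple eel bee]
  21. access bee: HIT. Cache (LRU->MRU): [apple eel bee]
  22. access bee: HIT. Cache (LRU->MRU): [apple eel bee]
  23. access eel: HIT. Cache (LRU->MRU): [apple bee eel]
  24. access melon: MISS, evict apple. Cache (LRU->MRU): [bee eel melon]
  25. access ant: MISS, evict bee. Cache (LRU->MRU): [eel melon ant]
  26. access eel: HIT. Cache (LRU->MRU): [melon ant eel]
  27. access eel: HIT. Cache (LRU->MRU): [melon ant eel]
  28. access eel: HIT. Cache (LRU->MRU): [melon ant eel]
  29. access eel: HIT. Cache (LRU->MRU): [melon ant eel]
  30. access melon: HIT. Cache (LRU->MRU): [ant eel melon]
  31. access melon: HIT. Cache (LRU->MRU): [ant eel melon]
  32. access ant: HIT. Cache (LRU->MRU): [eel melon ant]
  33. access eel: HIT. Cache (LRU->MRU): [melon ant eel]
Total: 27 hits, 6 misses, 3 evictions

Answer: melon ant eel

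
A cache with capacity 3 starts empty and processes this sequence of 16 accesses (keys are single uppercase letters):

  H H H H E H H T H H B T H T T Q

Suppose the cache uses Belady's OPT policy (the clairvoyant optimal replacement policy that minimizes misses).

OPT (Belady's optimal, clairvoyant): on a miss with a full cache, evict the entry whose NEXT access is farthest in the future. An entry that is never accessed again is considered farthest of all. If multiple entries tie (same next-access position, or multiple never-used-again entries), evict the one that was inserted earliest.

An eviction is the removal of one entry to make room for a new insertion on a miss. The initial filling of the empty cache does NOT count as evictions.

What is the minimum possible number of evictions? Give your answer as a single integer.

Answer: 2

Derivation:
OPT (Belady) simulation (capacity=3):
  1. access H: MISS. Cache: [H]
  2. access H: HIT. Next use of H: step 3. Cache: [H]
  3. access H: HIT. Next use of H: step 4. Cache: [H]
  4. access H: HIT. Next use of H: step 6. Cache: [H]
  5. access E: MISS. Cache: [H E]
  6. access H: HIT. Next use of H: step 7. Cache: [H E]
  7. access H: HIT. Next use of H: step 9. Cache: [H E]
  8. access T: MISS. Cache: [H E T]
  9. access H: HIT. Next use of H: step 10. Cache: [H E T]
  10. access H: HIT. Next use of H: step 13. Cache: [H E T]
  11. access B: MISS, evict E (next use: never). Cache: [H T B]
  12. access T: HIT. Next use of T: step 14. Cache: [H T B]
  13. access H: HIT. Next use of H: never. Cache: [H T B]
  14. access T: HIT. Next use of T: step 15. Cache: [H T B]
  15. access T: HIT. Next use of T: never. Cache: [H T B]
  16. access Q: MISS, evict H (next use: never). Cache: [T B Q]
Total: 11 hits, 5 misses, 2 evictions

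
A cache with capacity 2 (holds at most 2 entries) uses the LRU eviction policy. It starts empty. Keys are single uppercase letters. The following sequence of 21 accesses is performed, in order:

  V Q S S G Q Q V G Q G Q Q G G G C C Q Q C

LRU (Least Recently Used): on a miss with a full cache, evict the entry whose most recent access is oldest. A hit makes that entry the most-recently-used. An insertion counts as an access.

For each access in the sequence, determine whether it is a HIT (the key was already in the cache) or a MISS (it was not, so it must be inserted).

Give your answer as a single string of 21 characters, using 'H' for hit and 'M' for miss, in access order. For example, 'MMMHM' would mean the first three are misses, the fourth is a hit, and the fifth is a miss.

LRU simulation (capacity=2):
  1. access V: MISS. Cache (LRU->MRU): [V]
  2. access Q: MISS. Cache (LRU->MRU): [V Q]
  3. access S: MISS, evict V. Cache (LRU->MRU): [Q S]
  4. access S: HIT. Cache (LRU->MRU): [Q S]
  5. access G: MISS, evict Q. Cache (LRU->MRU): [S G]
  6. access Q: MISS, evict S. Cache (LRU->MRU): [G Q]
  7. access Q: HIT. Cache (LRU->MRU): [G Q]
  8. access V: MISS, evict G. Cache (LRU->MRU): [Q V]
  9. access G: MISS, evict Q. Cache (LRU->MRU): [V G]
  10. access Q: MISS, evict V. Cache (LRU->MRU): [G Q]
  11. access G: HIT. Cache (LRU->MRU): [Q G]
  12. access Q: HIT. Cache (LRU->MRU): [G Q]
  13. access Q: HIT. Cache (LRU->MRU): [G Q]
  14. access G: HIT. Cache (LRU->MRU): [Q G]
  15. access G: HIT. Cache (LRU->MRU): [Q G]
  16. access G: HIT. Cache (LRU->MRU): [Q G]
  17. access C: MISS, evict Q. Cache (LRU->MRU): [G C]
  18. access C: HIT. Cache (LRU->MRU): [G C]
  19. access Q: MISS, evict G. Cache (LRU->MRU): [C Q]
  20. access Q: HIT. Cache (LRU->MRU): [C Q]
  21. access C: HIT. Cache (LRU->MRU): [Q C]
Total: 11 hits, 10 misses, 8 evictions

Answer: MMMHMMHMMMHHHHHHMHMHH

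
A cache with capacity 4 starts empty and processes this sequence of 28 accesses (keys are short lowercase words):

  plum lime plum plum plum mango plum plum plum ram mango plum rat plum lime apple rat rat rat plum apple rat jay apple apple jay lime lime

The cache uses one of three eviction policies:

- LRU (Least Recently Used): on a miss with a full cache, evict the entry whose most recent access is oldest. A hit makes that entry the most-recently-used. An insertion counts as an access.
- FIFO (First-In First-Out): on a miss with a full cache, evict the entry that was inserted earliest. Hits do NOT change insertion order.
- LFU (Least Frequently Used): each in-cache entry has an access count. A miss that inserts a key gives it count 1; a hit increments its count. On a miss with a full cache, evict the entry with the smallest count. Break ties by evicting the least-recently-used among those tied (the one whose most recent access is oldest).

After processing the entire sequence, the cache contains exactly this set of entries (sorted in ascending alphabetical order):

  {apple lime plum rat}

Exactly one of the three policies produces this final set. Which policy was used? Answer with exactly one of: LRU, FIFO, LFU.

Answer: LFU

Derivation:
Simulating under each policy and comparing final sets:
  LRU: final set = {apple jay lime rat} -> differs
  FIFO: final set = {apple jay lime plum} -> differs
  LFU: final set = {apple lime plum rat} -> MATCHES target
Only LFU produces the target set.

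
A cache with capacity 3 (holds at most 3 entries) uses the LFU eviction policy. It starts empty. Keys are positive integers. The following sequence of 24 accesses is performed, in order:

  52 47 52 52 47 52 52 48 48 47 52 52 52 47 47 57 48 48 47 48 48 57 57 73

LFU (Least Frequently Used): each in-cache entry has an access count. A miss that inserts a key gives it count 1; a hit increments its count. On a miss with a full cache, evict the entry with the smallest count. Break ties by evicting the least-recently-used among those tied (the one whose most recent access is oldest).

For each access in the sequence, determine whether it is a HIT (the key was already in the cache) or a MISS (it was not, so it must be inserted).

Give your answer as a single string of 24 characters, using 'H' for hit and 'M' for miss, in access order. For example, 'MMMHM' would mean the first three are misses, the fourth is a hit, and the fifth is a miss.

LFU simulation (capacity=3):
  1. access 52: MISS. Cache: [52(c=1)]
  2. access 47: MISS. Cache: [52(c=1) 47(c=1)]
  3. access 52: HIT, count now 2. Cache: [47(c=1) 52(c=2)]
  4. access 52: HIT, count now 3. Cache: [47(c=1) 52(c=3)]
  5. access 47: HIT, count now 2. Cache: [47(c=2) 52(c=3)]
  6. access 52: HIT, count now 4. Cache: [47(c=2) 52(c=4)]
  7. access 52: HIT, count now 5. Cache: [47(c=2) 52(c=5)]
  8. access 48: MISS. Cache: [48(c=1) 47(c=2) 52(c=5)]
  9. access 48: HIT, count now 2. Cache: [47(c=2) 48(c=2) 52(c=5)]
  10. access 47: HIT, count now 3. Cache: [48(c=2) 47(c=3) 52(c=5)]
  11. access 52: HIT, count now 6. Cache: [48(c=2) 47(c=3) 52(c=6)]
  12. access 52: HIT, count now 7. Cache: [48(c=2) 47(c=3) 52(c=7)]
  13. access 52: HIT, count now 8. Cache: [48(c=2) 47(c=3) 52(c=8)]
  14. access 47: HIT, count now 4. Cache: [48(c=2) 47(c=4) 52(c=8)]
  15. access 47: HIT, count now 5. Cache: [48(c=2) 47(c=5) 52(c=8)]
  16. access 57: MISS, evict 48(c=2). Cache: [57(c=1) 47(c=5) 52(c=8)]
  17. access 48: MISS, evict 57(c=1). Cache: [48(c=1) 47(c=5) 52(c=8)]
  18. access 48: HIT, count now 2. Cache: [48(c=2) 47(c=5) 52(c=8)]
  19. access 47: HIT, count now 6. Cache: [48(c=2) 47(c=6) 52(c=8)]
  20. access 48: HIT, count now 3. Cache: [48(c=3) 47(c=6) 52(c=8)]
  21. access 48: HIT, count now 4. Cache: [48(c=4) 47(c=6) 52(c=8)]
  22. access 57: MISS, evict 48(c=4). Cache: [57(c=1) 47(c=6) 52(c=8)]
  23. access 57: HIT, count now 2. Cache: [57(c=2) 47(c=6) 52(c=8)]
  24. access 73: MISS, evict 57(c=2). Cache: [73(c=1) 47(c=6) 52(c=8)]
Total: 17 hits, 7 misses, 4 evictions

Answer: MMHHHHHMHHHHHHHMMHHHHMHM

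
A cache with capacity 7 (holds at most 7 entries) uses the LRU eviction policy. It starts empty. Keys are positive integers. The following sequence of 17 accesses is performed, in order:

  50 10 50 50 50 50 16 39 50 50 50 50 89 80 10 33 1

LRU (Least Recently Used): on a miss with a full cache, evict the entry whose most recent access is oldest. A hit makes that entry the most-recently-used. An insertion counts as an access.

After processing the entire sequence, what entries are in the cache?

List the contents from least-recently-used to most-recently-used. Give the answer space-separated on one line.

LRU simulation (capacity=7):
  1. access 50: MISS. Cache (LRU->MRU): [50]
  2. access 10: MISS. Cache (LRU->MRU): [50 10]
  3. access 50: HIT. Cache (LRU->MRU): [10 50]
  4. access 50: HIT. Cache (LRU->MRU): [10 50]
  5. access 50: HIT. Cache (LRU->MRU): [10 50]
  6. access 50: HIT. Cache (LRU->MRU): [10 50]
  7. access 16: MISS. Cache (LRU->MRU): [10 50 16]
  8. access 39: MISS. Cache (LRU->MRU): [10 50 16 39]
  9. access 50: HIT. Cache (LRU->MRU): [10 16 39 50]
  10. access 50: HIT. Cache (LRU->MRU): [10 16 39 50]
  11. access 50: HIT. Cache (LRU->MRU): [10 16 39 50]
  12. access 50: HIT. Cache (LRU->MRU): [10 16 39 50]
  13. access 89: MISS. Cache (LRU->MRU): [10 16 39 50 89]
  14. access 80: MISS. Cache (LRU->MRU): [10 16 39 50 89 80]
  15. access 10: HIT. Cache (LRU->MRU): [16 39 50 89 80 10]
  16. access 33: MISS. Cache (LRU->MRU): [16 39 50 89 80 10 33]
  17. access 1: MISS, evict 16. Cache (LRU->MRU): [39 50 89 80 10 33 1]
Total: 9 hits, 8 misses, 1 evictions

Answer: 39 50 89 80 10 33 1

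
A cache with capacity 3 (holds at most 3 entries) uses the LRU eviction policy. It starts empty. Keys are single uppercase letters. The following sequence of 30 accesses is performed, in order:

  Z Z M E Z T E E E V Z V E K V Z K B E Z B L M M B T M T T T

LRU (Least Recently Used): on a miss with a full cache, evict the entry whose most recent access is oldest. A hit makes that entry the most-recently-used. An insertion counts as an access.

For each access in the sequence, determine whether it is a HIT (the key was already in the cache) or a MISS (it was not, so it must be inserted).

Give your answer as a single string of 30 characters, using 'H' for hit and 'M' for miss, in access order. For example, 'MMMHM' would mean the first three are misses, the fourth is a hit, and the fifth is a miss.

Answer: MHMMHMHHHMMHHMHMHMMMHMMHHMHHHH

Derivation:
LRU simulation (capacity=3):
  1. access Z: MISS. Cache (LRU->MRU): [Z]
  2. access Z: HIT. Cache (LRU->MRU): [Z]
  3. access M: MISS. Cache (LRU->MRU): [Z M]
  4. access E: MISS. Cache (LRU->MRU): [Z M E]
  5. access Z: HIT. Cache (LRU->MRU): [M E Z]
  6. access T: MISS, evict M. Cache (LRU->MRU): [E Z T]
  7. access E: HIT. Cache (LRU->MRU): [Z T E]
  8. access E: HIT. Cache (LRU->MRU): [Z T E]
  9. access E: HIT. Cache (LRU->MRU): [Z T E]
  10. access V: MISS, evict Z. Cache (LRU->MRU): [T E V]
  11. access Z: MISS, evict T. Cache (LRU->MRU): [E V Z]
  12. access V: HIT. Cache (LRU->MRU): [E Z V]
  13. access E: HIT. Cache (LRU->MRU): [Z V E]
  14. access K: MISS, evict Z. Cache (LRU->MRU): [V E K]
  15. access V: HIT. Cache (LRU->MRU): [E K V]
  16. access Z: MISS, evict E. Cache (LRU->MRU): [K V Z]
  17. access K: HIT. Cache (LRU->MRU): [V Z K]
  18. access B: MISS, evict V. Cache (LRU->MRU): [Z K B]
  19. access E: MISS, evict Z. Cache (LRU->MRU): [K B E]
  20. access Z: MISS, evict K. Cache (LRU->MRU): [B E Z]
  21. access B: HIT. Cache (LRU->MRU): [E Z B]
  22. access L: MISS, evict E. Cache (LRU->MRU): [Z B L]
  23. access M: MISS, evict Z. Cache (LRU->MRU): [B L M]
  24. access M: HIT. Cache (LRU->MRU): [B L M]
  25. access B: HIT. Cache (LRU->MRU): [L M B]
  26. access T: MISS, evict L. Cache (LRU->MRU): [M B T]
  27. access M: HIT. Cache (LRU->MRU): [B T M]
  28. access T: HIT. Cache (LRU->MRU): [B M T]
  29. access T: HIT. Cache (LRU->MRU): [B M T]
  30. access T: HIT. Cache (LRU->MRU): [B M T]
Total: 16 hits, 14 misses, 11 evictions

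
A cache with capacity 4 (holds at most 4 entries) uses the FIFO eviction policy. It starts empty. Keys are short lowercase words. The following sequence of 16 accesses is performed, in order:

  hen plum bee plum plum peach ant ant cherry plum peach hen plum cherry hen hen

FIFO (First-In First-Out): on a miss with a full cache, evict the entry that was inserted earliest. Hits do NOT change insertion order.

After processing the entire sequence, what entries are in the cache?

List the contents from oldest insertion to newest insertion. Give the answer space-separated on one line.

Answer: ant cherry plum hen

Derivation:
FIFO simulation (capacity=4):
  1. access hen: MISS. Cache (old->new): [hen]
  2. access plum: MISS. Cache (old->new): [hen plum]
  3. access bee: MISS. Cache (old->new): [hen plum bee]
  4. access plum: HIT. Cache (old->new): [hen plum bee]
  5. access plum: HIT. Cache (old->new): [hen plum bee]
  6. access peach: MISS. Cache (old->new): [hen plum bee peach]
  7. access ant: MISS, evict hen. Cache (old->new): [plum bee peach ant]
  8. access ant: HIT. Cache (old->new): [plum bee peach ant]
  9. access cherry: MISS, evict plum. Cache (old->new): [bee peach ant cherry]
  10. access plum: MISS, evict bee. Cache (old->new): [peach ant cherry plum]
  11. access peach: HIT. Cache (old->new): [peach ant cherry plum]
  12. access hen: MISS, evict peach. Cache (old->new): [ant cherry plum hen]
  13. access plum: HIT. Cache (old->new): [ant cherry plum hen]
  14. access cherry: HIT. Cache (old->new): [ant cherry plum hen]
  15. access hen: HIT. Cache (old->new): [ant cherry plum hen]
  16. access hen: HIT. Cache (old->new): [ant cherry plum hen]
Total: 8 hits, 8 misses, 4 evictions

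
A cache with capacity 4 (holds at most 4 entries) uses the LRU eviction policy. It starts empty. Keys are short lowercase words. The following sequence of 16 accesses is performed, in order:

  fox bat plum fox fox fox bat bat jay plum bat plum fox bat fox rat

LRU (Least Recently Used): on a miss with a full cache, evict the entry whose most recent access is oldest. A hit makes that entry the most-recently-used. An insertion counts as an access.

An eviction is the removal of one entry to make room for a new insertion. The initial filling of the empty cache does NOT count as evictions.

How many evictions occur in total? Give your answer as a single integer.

LRU simulation (capacity=4):
  1. access fox: MISS. Cache (LRU->MRU): [fox]
  2. access bat: MISS. Cache (LRU->MRU): [fox bat]
  3. access plum: MISS. Cache (LRU->MRU): [fox bat plum]
  4. access fox: HIT. Cache (LRU->MRU): [bat plum fox]
  5. access fox: HIT. Cache (LRU->MRU): [bat plum fox]
  6. access fox: HIT. Cache (LRU->MRU): [bat plum fox]
  7. access bat: HIT. Cache (LRU->MRU): [plum fox bat]
  8. access bat: HIT. Cache (LRU->MRU): [plum fox bat]
  9. access jay: MISS. Cache (LRU->MRU): [plum fox bat jay]
  10. access plum: HIT. Cache (LRU->MRU): [fox bat jay plum]
  11. access bat: HIT. Cache (LRU->MRU): [fox jay plum bat]
  12. access plum: HIT. Cache (LRU->MRU): [fox jay bat plum]
  13. access fox: HIT. Cache (LRU->MRU): [jay bat plum fox]
  14. access bat: HIT. Cache (LRU->MRU): [jay plum fox bat]
  15. access fox: HIT. Cache (LRU->MRU): [jay plum bat fox]
  16. access rat: MISS, evict jay. Cache (LRU->MRU): [plum bat fox rat]
Total: 11 hits, 5 misses, 1 evictions

Answer: 1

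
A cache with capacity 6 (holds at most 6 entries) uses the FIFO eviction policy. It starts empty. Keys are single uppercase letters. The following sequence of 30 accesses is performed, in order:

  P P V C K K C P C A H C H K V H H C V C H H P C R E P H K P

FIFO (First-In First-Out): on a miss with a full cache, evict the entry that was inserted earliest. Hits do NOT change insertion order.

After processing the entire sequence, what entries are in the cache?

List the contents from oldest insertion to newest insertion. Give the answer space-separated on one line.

Answer: K A H R E P

Derivation:
FIFO simulation (capacity=6):
  1. access P: MISS. Cache (old->new): [P]
  2. access P: HIT. Cache (old->new): [P]
  3. access V: MISS. Cache (old->new): [P V]
  4. access C: MISS. Cache (old->new): [P V C]
  5. access K: MISS. Cache (old->new): [P V C K]
  6. access K: HIT. Cache (old->new): [P V C K]
  7. access C: HIT. Cache (old->new): [P V C K]
  8. access P: HIT. Cache (old->new): [P V C K]
  9. access C: HIT. Cache (old->new): [P V C K]
  10. access A: MISS. Cache (old->new): [P V C K A]
  11. access H: MISS. Cache (old->new): [P V C K A H]
  12. access C: HIT. Cache (old->new): [P V C K A H]
  13. access H: HIT. Cache (old->new): [P V C K A H]
  14. access K: HIT. Cache (old->new): [P V C K A H]
  15. access V: HIT. Cache (old->new): [P V C K A H]
  16. access H: HIT. Cache (old->new): [P V C K A H]
  17. access H: HIT. Cache (old->new): [P V C K A H]
  18. access C: HIT. Cache (old->new): [P V C K A H]
  19. access V: HIT. Cache (old->new): [P V C K A H]
  20. access C: HIT. Cache (old->new): [P V C K A H]
  21. access H: HIT. Cache (old->new): [P V C K A H]
  22. access H: HIT. Cache (old->new): [P V C K A H]
  23. access P: HIT. Cache (old->new): [P V C K A H]
  24. access C: HIT. Cache (old->new): [P V C K A H]
  25. access R: MISS, evict P. Cache (old->new): [V C K A H R]
  26. access E: MISS, evict V. Cache (old->new): [C K A H R E]
  27. access P: MISS, evict C. Cache (old->new): [K A H R E P]
  28. access H: HIT. Cache (old->new): [K A H R E P]
  29. access K: HIT. Cache (old->new): [K A H R E P]
  30. access P: HIT. Cache (old->new): [K A H R E P]
Total: 21 hits, 9 misses, 3 evictions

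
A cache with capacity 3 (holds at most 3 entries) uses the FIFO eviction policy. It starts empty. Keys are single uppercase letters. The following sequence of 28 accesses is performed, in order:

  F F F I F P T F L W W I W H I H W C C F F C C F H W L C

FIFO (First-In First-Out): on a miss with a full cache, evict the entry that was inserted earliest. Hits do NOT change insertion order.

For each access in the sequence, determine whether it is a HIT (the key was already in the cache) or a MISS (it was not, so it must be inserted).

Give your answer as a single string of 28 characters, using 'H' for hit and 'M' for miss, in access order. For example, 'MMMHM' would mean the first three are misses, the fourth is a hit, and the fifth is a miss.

Answer: MHHMHMMMMMHMHMHHHMHMHHHHHMMM

Derivation:
FIFO simulation (capacity=3):
  1. access F: MISS. Cache (old->new): [F]
  2. access F: HIT. Cache (old->new): [F]
  3. access F: HIT. Cache (old->new): [F]
  4. access I: MISS. Cache (old->new): [F I]
  5. access F: HIT. Cache (old->new): [F I]
  6. access P: MISS. Cache (old->new): [F I P]
  7. access T: MISS, evict F. Cache (old->new): [I P T]
  8. access F: MISS, evict I. Cache (old->new): [P T F]
  9. access L: MISS, evict P. Cache (old->new): [T F L]
  10. access W: MISS, evict T. Cache (old->new): [F L W]
  11. access W: HIT. Cache (old->new): [F L W]
  12. access I: MISS, evict F. Cache (old->new): [L W I]
  13. access W: HIT. Cache (old->new): [L W I]
  14. access H: MISS, evict L. Cache (old->new): [W I H]
  15. access I: HIT. Cache (old->new): [W I H]
  16. access H: HIT. Cache (old->new): [W I H]
  17. access W: HIT. Cache (old->new): [W I H]
  18. access C: MISS, evict W. Cache (old->new): [I H C]
  19. access C: HIT. Cache (old->new): [I H C]
  20. access F: MISS, evict I. Cache (old->new): [H C F]
  21. access F: HIT. Cache (old->new): [H C F]
  22. access C: HIT. Cache (old->new): [H C F]
  23. access C: HIT. Cache (old->new): [H C F]
  24. access F: HIT. Cache (old->new): [H C F]
  25. access H: HIT. Cache (old->new): [H C F]
  26. access W: MISS, evict H. Cache (old->new): [C F W]
  27. access L: MISS, evict C. Cache (old->new): [F W L]
  28. access C: MISS, evict F. Cache (old->new): [W L C]
Total: 14 hits, 14 misses, 11 evictions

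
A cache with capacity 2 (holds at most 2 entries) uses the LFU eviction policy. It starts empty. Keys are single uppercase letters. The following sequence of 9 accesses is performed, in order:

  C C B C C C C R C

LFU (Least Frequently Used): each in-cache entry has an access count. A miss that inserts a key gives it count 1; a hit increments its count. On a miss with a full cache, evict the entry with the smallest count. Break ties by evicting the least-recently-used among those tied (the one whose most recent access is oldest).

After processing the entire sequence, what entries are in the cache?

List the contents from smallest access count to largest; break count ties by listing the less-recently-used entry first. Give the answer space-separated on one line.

Answer: R C

Derivation:
LFU simulation (capacity=2):
  1. access C: MISS. Cache: [C(c=1)]
  2. access C: HIT, count now 2. Cache: [C(c=2)]
  3. access B: MISS. Cache: [B(c=1) C(c=2)]
  4. access C: HIT, count now 3. Cache: [B(c=1) C(c=3)]
  5. access C: HIT, count now 4. Cache: [B(c=1) C(c=4)]
  6. access C: HIT, count now 5. Cache: [B(c=1) C(c=5)]
  7. access C: HIT, count now 6. Cache: [B(c=1) C(c=6)]
  8. access R: MISS, evict B(c=1). Cache: [R(c=1) C(c=6)]
  9. access C: HIT, count now 7. Cache: [R(c=1) C(c=7)]
Total: 6 hits, 3 misses, 1 evictions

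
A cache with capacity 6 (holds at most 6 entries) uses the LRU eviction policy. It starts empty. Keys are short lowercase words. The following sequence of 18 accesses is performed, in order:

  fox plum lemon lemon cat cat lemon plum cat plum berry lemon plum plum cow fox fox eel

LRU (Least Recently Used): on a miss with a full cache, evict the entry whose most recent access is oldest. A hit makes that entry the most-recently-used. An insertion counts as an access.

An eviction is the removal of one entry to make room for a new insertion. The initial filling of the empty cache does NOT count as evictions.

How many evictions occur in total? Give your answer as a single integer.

LRU simulation (capacity=6):
  1. access fox: MISS. Cache (LRU->MRU): [fox]
  2. access plum: MISS. Cache (LRU->MRU): [fox plum]
  3. access lemon: MISS. Cache (LRU->MRU): [fox plum lemon]
  4. access lemon: HIT. Cache (LRU->MRU): [fox plum lemon]
  5. access cat: MISS. Cache (LRU->MRU): [fox plum lemon cat]
  6. access cat: HIT. Cache (LRU->MRU): [fox plum lemon cat]
  7. access lemon: HIT. Cache (LRU->MRU): [fox plum cat lemon]
  8. access plum: HIT. Cache (LRU->MRU): [fox cat lemon plum]
  9. access cat: HIT. Cache (LRU->MRU): [fox lemon plum cat]
  10. access plum: HIT. Cache (LRU->MRU): [fox lemon cat plum]
  11. access berry: MISS. Cache (LRU->MRU): [fox lemon cat plum berry]
  12. access lemon: HIT. Cache (LRU->MRU): [fox cat plum berry lemon]
  13. access plum: HIT. Cache (LRU->MRU): [fox cat berry lemon plum]
  14. access plum: HIT. Cache (LRU->MRU): [fox cat berry lemon plum]
  15. access cow: MISS. Cache (LRU->MRU): [fox cat berry lemon plum cow]
  16. access fox: HIT. Cache (LRU->MRU): [cat berry lemon plum cow fox]
  17. access fox: HIT. Cache (LRU->MRU): [cat berry lemon plum cow fox]
  18. access eel: MISS, evict cat. Cache (LRU->MRU): [berry lemon plum cow fox eel]
Total: 11 hits, 7 misses, 1 evictions

Answer: 1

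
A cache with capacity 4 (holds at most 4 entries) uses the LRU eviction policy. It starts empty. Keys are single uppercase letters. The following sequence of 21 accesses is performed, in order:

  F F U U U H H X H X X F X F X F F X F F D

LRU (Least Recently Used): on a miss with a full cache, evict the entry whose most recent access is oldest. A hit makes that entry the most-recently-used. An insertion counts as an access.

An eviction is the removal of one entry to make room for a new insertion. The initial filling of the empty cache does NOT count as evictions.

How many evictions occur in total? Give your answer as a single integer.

Answer: 1

Derivation:
LRU simulation (capacity=4):
  1. access F: MISS. Cache (LRU->MRU): [F]
  2. access F: HIT. Cache (LRU->MRU): [F]
  3. access U: MISS. Cache (LRU->MRU): [F U]
  4. access U: HIT. Cache (LRU->MRU): [F U]
  5. access U: HIT. Cache (LRU->MRU): [F U]
  6. access H: MISS. Cache (LRU->MRU): [F U H]
  7. access H: HIT. Cache (LRU->MRU): [F U H]
  8. access X: MISS. Cache (LRU->MRU): [F U H X]
  9. access H: HIT. Cache (LRU->MRU): [F U X H]
  10. access X: HIT. Cache (LRU->MRU): [F U H X]
  11. access X: HIT. Cache (LRU->MRU): [F U H X]
  12. access F: HIT. Cache (LRU->MRU): [U H X F]
  13. access X: HIT. Cache (LRU->MRU): [U H F X]
  14. access F: HIT. Cache (LRU->MRU): [U H X F]
  15. access X: HIT. Cache (LRU->MRU): [U H F X]
  16. access F: HIT. Cache (LRU->MRU): [U H X F]
  17. access F: HIT. Cache (LRU->MRU): [U H X F]
  18. access X: HIT. Cache (LRU->MRU): [U H F X]
  19. access F: HIT. Cache (LRU->MRU): [U H X F]
  20. access F: HIT. Cache (LRU->MRU): [U H X F]
  21. access D: MISS, evict U. Cache (LRU->MRU): [H X F D]
Total: 16 hits, 5 misses, 1 evictions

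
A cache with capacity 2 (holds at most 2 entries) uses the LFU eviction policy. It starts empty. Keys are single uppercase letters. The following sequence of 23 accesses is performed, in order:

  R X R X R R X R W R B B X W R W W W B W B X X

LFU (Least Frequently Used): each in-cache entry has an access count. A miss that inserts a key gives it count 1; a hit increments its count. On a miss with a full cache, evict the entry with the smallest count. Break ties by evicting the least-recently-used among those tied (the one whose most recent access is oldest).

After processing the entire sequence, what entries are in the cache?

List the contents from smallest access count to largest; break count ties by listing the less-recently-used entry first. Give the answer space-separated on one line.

LFU simulation (capacity=2):
  1. access R: MISS. Cache: [R(c=1)]
  2. access X: MISS. Cache: [R(c=1) X(c=1)]
  3. access R: HIT, count now 2. Cache: [X(c=1) R(c=2)]
  4. access X: HIT, count now 2. Cache: [R(c=2) X(c=2)]
  5. access R: HIT, count now 3. Cache: [X(c=2) R(c=3)]
  6. access R: HIT, count now 4. Cache: [X(c=2) R(c=4)]
  7. access X: HIT, count now 3. Cache: [X(c=3) R(c=4)]
  8. access R: HIT, count now 5. Cache: [X(c=3) R(c=5)]
  9. access W: MISS, evict X(c=3). Cache: [W(c=1) R(c=5)]
  10. access R: HIT, count now 6. Cache: [W(c=1) R(c=6)]
  11. access B: MISS, evict W(c=1). Cache: [B(c=1) R(c=6)]
  12. access B: HIT, count now 2. Cache: [B(c=2) R(c=6)]
  13. access X: MISS, evict B(c=2). Cache: [X(c=1) R(c=6)]
  14. access W: MISS, evict X(c=1). Cache: [W(c=1) R(c=6)]
  15. access R: HIT, count now 7. Cache: [W(c=1) R(c=7)]
  16. access W: HIT, count now 2. Cache: [W(c=2) R(c=7)]
  17. access W: HIT, count now 3. Cache: [W(c=3) R(c=7)]
  18. access W: HIT, count now 4. Cache: [W(c=4) R(c=7)]
  19. access B: MISS, evict W(c=4). Cache: [B(c=1) R(c=7)]
  20. access W: MISS, evict B(c=1). Cache: [W(c=1) R(c=7)]
  21. access B: MISS, evict W(c=1). Cache: [B(c=1) R(c=7)]
  22. access X: MISS, evict B(c=1). Cache: [X(c=1) R(c=7)]
  23. access X: HIT, count now 2. Cache: [X(c=2) R(c=7)]
Total: 13 hits, 10 misses, 8 evictions

Answer: X R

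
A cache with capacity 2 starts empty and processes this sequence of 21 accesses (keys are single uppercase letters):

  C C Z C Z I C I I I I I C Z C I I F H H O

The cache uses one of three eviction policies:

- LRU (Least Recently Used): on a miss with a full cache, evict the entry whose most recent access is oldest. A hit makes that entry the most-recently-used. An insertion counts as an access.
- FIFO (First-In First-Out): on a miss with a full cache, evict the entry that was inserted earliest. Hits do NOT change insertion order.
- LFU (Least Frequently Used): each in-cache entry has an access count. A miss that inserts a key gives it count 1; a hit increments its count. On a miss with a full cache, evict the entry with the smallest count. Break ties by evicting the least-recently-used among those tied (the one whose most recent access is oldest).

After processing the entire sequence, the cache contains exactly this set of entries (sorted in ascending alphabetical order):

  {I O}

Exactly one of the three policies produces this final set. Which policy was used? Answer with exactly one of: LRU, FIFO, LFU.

Simulating under each policy and comparing final sets:
  LRU: final set = {H O} -> differs
  FIFO: final set = {H O} -> differs
  LFU: final set = {I O} -> MATCHES target
Only LFU produces the target set.

Answer: LFU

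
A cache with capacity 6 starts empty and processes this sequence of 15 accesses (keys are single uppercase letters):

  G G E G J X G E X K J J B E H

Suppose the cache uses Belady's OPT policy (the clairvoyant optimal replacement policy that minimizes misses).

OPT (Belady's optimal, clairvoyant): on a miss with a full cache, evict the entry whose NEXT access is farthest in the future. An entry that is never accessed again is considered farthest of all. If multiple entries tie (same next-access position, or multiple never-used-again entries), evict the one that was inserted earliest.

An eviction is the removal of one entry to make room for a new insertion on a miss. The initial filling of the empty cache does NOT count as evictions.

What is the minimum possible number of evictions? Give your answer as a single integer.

Answer: 1

Derivation:
OPT (Belady) simulation (capacity=6):
  1. access G: MISS. Cache: [G]
  2. access G: HIT. Next use of G: step 4. Cache: [G]
  3. access E: MISS. Cache: [G E]
  4. access G: HIT. Next use of G: step 7. Cache: [G E]
  5. access J: MISS. Cache: [G E J]
  6. access X: MISS. Cache: [G E J X]
  7. access G: HIT. Next use of G: never. Cache: [G E J X]
  8. access E: HIT. Next use of E: step 14. Cache: [G E J X]
  9. access X: HIT. Next use of X: never. Cache: [G E J X]
  10. access K: MISS. Cache: [G E J X K]
  11. access J: HIT. Next use of J: step 12. Cache: [G E J X K]
  12. access J: HIT. Next use of J: never. Cache: [G E J X K]
  13. access B: MISS. Cache: [G E J X K B]
  14. access E: HIT. Next use of E: never. Cache: [G E J X K B]
  15. access H: MISS, evict G (next use: never). Cache: [E J X K B H]
Total: 8 hits, 7 misses, 1 evictions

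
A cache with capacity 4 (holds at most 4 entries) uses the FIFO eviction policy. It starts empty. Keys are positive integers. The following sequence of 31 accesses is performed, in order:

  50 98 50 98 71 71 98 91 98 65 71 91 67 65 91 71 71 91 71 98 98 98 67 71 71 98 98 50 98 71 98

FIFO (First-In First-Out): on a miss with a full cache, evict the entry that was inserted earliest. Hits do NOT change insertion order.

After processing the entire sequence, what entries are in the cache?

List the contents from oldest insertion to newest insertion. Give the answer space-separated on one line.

FIFO simulation (capacity=4):
  1. access 50: MISS. Cache (old->new): [50]
  2. access 98: MISS. Cache (old->new): [50 98]
  3. access 50: HIT. Cache (old->new): [50 98]
  4. access 98: HIT. Cache (old->new): [50 98]
  5. access 71: MISS. Cache (old->new): [50 98 71]
  6. access 71: HIT. Cache (old->new): [50 98 71]
  7. access 98: HIT. Cache (old->new): [50 98 71]
  8. access 91: MISS. Cache (old->new): [50 98 71 91]
  9. access 98: HIT. Cache (old->new): [50 98 71 91]
  10. access 65: MISS, evict 50. Cache (old->new): [98 71 91 65]
  11. access 71: HIT. Cache (old->new): [98 71 91 65]
  12. access 91: HIT. Cache (old->new): [98 71 91 65]
  13. access 67: MISS, evict 98. Cache (old->new): [71 91 65 67]
  14. access 65: HIT. Cache (old->new): [71 91 65 67]
  15. access 91: HIT. Cache (old->new): [71 91 65 67]
  16. access 71: HIT. Cache (old->new): [71 91 65 67]
  17. access 71: HIT. Cache (old->new): [71 91 65 67]
  18. access 91: HIT. Cache (old->new): [71 91 65 67]
  19. access 71: HIT. Cache (old->new): [71 91 65 67]
  20. access 98: MISS, evict 71. Cache (old->new): [91 65 67 98]
  21. access 98: HIT. Cache (old->new): [91 65 67 98]
  22. access 98: HIT. Cache (old->new): [91 65 67 98]
  23. access 67: HIT. Cache (old->new): [91 65 67 98]
  24. access 71: MISS, evict 91. Cache (old->new): [65 67 98 71]
  25. access 71: HIT. Cache (old->new): [65 67 98 71]
  26. access 98: HIT. Cache (old->new): [65 67 98 71]
  27. access 98: HIT. Cache (old->new): [65 67 98 71]
  28. access 50: MISS, evict 65. Cache (old->new): [67 98 71 50]
  29. access 98: HIT. Cache (old->new): [67 98 71 50]
  30. access 71: HIT. Cache (old->new): [67 98 71 50]
  31. access 98: HIT. Cache (old->new): [67 98 71 50]
Total: 22 hits, 9 misses, 5 evictions

Answer: 67 98 71 50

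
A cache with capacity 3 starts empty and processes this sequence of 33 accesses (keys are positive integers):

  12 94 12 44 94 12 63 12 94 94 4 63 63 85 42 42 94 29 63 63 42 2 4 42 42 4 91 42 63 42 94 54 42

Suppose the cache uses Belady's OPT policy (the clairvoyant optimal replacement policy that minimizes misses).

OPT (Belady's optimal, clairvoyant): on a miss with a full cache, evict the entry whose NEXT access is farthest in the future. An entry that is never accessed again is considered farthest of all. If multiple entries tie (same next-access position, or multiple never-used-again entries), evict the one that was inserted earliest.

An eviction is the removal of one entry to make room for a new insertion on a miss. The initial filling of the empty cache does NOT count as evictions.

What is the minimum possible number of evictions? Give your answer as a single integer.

Answer: 10

Derivation:
OPT (Belady) simulation (capacity=3):
  1. access 12: MISS. Cache: [12]
  2. access 94: MISS. Cache: [12 94]
  3. access 12: HIT. Next use of 12: step 6. Cache: [12 94]
  4. access 44: MISS. Cache: [12 94 44]
  5. access 94: HIT. Next use of 94: step 9. Cache: [12 94 44]
  6. access 12: HIT. Next use of 12: step 8. Cache: [12 94 44]
  7. access 63: MISS, evict 44 (next use: never). Cache: [12 94 63]
  8. access 12: HIT. Next use of 12: never. Cache: [12 94 63]
  9. access 94: HIT. Next use of 94: step 10. Cache: [12 94 63]
  10. access 94: HIT. Next use of 94: step 17. Cache: [12 94 63]
  11. access 4: MISS, evict 12 (next use: never). Cache: [94 63 4]
  12. access 63: HIT. Next use of 63: step 13. Cache: [94 63 4]
  13. access 63: HIT. Next use of 63: step 19. Cache: [94 63 4]
  14. access 85: MISS, evict 4 (next use: step 23). Cache: [94 63 85]
  15. access 42: MISS, evict 85 (next use: never). Cache: [94 63 42]
  16. access 42: HIT. Next use of 42: step 21. Cache: [94 63 42]
  17. access 94: HIT. Next use of 94: step 31. Cache: [94 63 42]
  18. access 29: MISS, evict 94 (next use: step 31). Cache: [63 42 29]
  19. access 63: HIT. Next use of 63: step 20. Cache: [63 42 29]
  20. access 63: HIT. Next use of 63: step 29. Cache: [63 42 29]
  21. access 42: HIT. Next use of 42: step 24. Cache: [63 42 29]
  22. access 2: MISS, evict 29 (next use: never). Cache: [63 42 2]
  23. access 4: MISS, evict 2 (next use: never). Cache: [63 42 4]
  24. access 42: HIT. Next use of 42: step 25. Cache: [63 42 4]
  25. access 42: HIT. Next use of 42: step 28. Cache: [63 42 4]
  26. access 4: HIT. Next use of 4: never. Cache: [63 42 4]
  27. access 91: MISS, evict 4 (next use: never). Cache: [63 42 91]
  28. access 42: HIT. Next use of 42: step 30. Cache: [63 42 91]
  29. access 63: HIT. Next use of 63: never. Cache: [63 42 91]
  30. access 42: HIT. Next use of 42: step 33. Cache: [63 42 91]
  31. access 94: MISS, evict 63 (next use: never). Cache: [42 91 94]
  32. access 54: MISS, evict 91 (next use: never). Cache: [42 94 54]
  33. access 42: HIT. Next use of 42: never. Cache: [42 94 54]
Total: 20 hits, 13 misses, 10 evictions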